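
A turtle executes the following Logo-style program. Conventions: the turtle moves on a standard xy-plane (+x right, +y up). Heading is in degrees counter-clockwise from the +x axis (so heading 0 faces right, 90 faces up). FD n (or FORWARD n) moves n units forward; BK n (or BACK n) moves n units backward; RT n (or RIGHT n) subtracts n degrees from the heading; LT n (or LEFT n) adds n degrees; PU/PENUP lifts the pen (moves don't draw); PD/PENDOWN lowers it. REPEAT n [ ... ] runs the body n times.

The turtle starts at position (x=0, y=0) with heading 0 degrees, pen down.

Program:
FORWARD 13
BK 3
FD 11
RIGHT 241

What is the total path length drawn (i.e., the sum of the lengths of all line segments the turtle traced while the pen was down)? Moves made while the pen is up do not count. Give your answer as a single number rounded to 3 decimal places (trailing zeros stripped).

Answer: 27

Derivation:
Executing turtle program step by step:
Start: pos=(0,0), heading=0, pen down
FD 13: (0,0) -> (13,0) [heading=0, draw]
BK 3: (13,0) -> (10,0) [heading=0, draw]
FD 11: (10,0) -> (21,0) [heading=0, draw]
RT 241: heading 0 -> 119
Final: pos=(21,0), heading=119, 3 segment(s) drawn

Segment lengths:
  seg 1: (0,0) -> (13,0), length = 13
  seg 2: (13,0) -> (10,0), length = 3
  seg 3: (10,0) -> (21,0), length = 11
Total = 27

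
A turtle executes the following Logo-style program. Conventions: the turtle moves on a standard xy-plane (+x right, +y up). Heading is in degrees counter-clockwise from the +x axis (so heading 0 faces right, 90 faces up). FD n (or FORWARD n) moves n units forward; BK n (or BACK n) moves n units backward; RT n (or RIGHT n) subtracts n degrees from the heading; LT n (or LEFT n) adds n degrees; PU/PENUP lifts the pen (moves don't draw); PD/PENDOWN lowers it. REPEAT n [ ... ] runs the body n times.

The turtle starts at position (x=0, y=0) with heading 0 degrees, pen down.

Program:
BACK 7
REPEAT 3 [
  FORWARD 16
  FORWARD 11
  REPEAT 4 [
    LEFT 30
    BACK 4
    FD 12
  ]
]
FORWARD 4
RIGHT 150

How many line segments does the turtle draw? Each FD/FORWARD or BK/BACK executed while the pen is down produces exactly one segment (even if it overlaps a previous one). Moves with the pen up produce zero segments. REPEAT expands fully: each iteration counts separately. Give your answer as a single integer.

Answer: 32

Derivation:
Executing turtle program step by step:
Start: pos=(0,0), heading=0, pen down
BK 7: (0,0) -> (-7,0) [heading=0, draw]
REPEAT 3 [
  -- iteration 1/3 --
  FD 16: (-7,0) -> (9,0) [heading=0, draw]
  FD 11: (9,0) -> (20,0) [heading=0, draw]
  REPEAT 4 [
    -- iteration 1/4 --
    LT 30: heading 0 -> 30
    BK 4: (20,0) -> (16.536,-2) [heading=30, draw]
    FD 12: (16.536,-2) -> (26.928,4) [heading=30, draw]
    -- iteration 2/4 --
    LT 30: heading 30 -> 60
    BK 4: (26.928,4) -> (24.928,0.536) [heading=60, draw]
    FD 12: (24.928,0.536) -> (30.928,10.928) [heading=60, draw]
    -- iteration 3/4 --
    LT 30: heading 60 -> 90
    BK 4: (30.928,10.928) -> (30.928,6.928) [heading=90, draw]
    FD 12: (30.928,6.928) -> (30.928,18.928) [heading=90, draw]
    -- iteration 4/4 --
    LT 30: heading 90 -> 120
    BK 4: (30.928,18.928) -> (32.928,15.464) [heading=120, draw]
    FD 12: (32.928,15.464) -> (26.928,25.856) [heading=120, draw]
  ]
  -- iteration 2/3 --
  FD 16: (26.928,25.856) -> (18.928,39.713) [heading=120, draw]
  FD 11: (18.928,39.713) -> (13.428,49.239) [heading=120, draw]
  REPEAT 4 [
    -- iteration 1/4 --
    LT 30: heading 120 -> 150
    BK 4: (13.428,49.239) -> (16.892,47.239) [heading=150, draw]
    FD 12: (16.892,47.239) -> (6.5,53.239) [heading=150, draw]
    -- iteration 2/4 --
    LT 30: heading 150 -> 180
    BK 4: (6.5,53.239) -> (10.5,53.239) [heading=180, draw]
    FD 12: (10.5,53.239) -> (-1.5,53.239) [heading=180, draw]
    -- iteration 3/4 --
    LT 30: heading 180 -> 210
    BK 4: (-1.5,53.239) -> (1.964,55.239) [heading=210, draw]
    FD 12: (1.964,55.239) -> (-8.428,49.239) [heading=210, draw]
    -- iteration 4/4 --
    LT 30: heading 210 -> 240
    BK 4: (-8.428,49.239) -> (-6.428,52.703) [heading=240, draw]
    FD 12: (-6.428,52.703) -> (-12.428,42.311) [heading=240, draw]
  ]
  -- iteration 3/3 --
  FD 16: (-12.428,42.311) -> (-20.428,28.454) [heading=240, draw]
  FD 11: (-20.428,28.454) -> (-25.928,18.928) [heading=240, draw]
  REPEAT 4 [
    -- iteration 1/4 --
    LT 30: heading 240 -> 270
    BK 4: (-25.928,18.928) -> (-25.928,22.928) [heading=270, draw]
    FD 12: (-25.928,22.928) -> (-25.928,10.928) [heading=270, draw]
    -- iteration 2/4 --
    LT 30: heading 270 -> 300
    BK 4: (-25.928,10.928) -> (-27.928,14.392) [heading=300, draw]
    FD 12: (-27.928,14.392) -> (-21.928,4) [heading=300, draw]
    -- iteration 3/4 --
    LT 30: heading 300 -> 330
    BK 4: (-21.928,4) -> (-25.392,6) [heading=330, draw]
    FD 12: (-25.392,6) -> (-15,0) [heading=330, draw]
    -- iteration 4/4 --
    LT 30: heading 330 -> 0
    BK 4: (-15,0) -> (-19,0) [heading=0, draw]
    FD 12: (-19,0) -> (-7,0) [heading=0, draw]
  ]
]
FD 4: (-7,0) -> (-3,0) [heading=0, draw]
RT 150: heading 0 -> 210
Final: pos=(-3,0), heading=210, 32 segment(s) drawn
Segments drawn: 32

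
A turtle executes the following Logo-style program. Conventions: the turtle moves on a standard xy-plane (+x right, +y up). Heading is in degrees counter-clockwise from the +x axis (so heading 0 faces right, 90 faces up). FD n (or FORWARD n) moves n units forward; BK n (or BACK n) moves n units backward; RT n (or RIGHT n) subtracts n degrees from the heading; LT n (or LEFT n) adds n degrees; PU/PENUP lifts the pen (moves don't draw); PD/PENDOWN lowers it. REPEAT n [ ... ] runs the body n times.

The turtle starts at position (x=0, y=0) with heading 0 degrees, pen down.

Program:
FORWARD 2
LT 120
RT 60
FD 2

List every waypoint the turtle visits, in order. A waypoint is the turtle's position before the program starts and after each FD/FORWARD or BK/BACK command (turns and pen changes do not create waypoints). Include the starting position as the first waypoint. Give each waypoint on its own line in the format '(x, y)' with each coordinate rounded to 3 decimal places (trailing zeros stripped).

Executing turtle program step by step:
Start: pos=(0,0), heading=0, pen down
FD 2: (0,0) -> (2,0) [heading=0, draw]
LT 120: heading 0 -> 120
RT 60: heading 120 -> 60
FD 2: (2,0) -> (3,1.732) [heading=60, draw]
Final: pos=(3,1.732), heading=60, 2 segment(s) drawn
Waypoints (3 total):
(0, 0)
(2, 0)
(3, 1.732)

Answer: (0, 0)
(2, 0)
(3, 1.732)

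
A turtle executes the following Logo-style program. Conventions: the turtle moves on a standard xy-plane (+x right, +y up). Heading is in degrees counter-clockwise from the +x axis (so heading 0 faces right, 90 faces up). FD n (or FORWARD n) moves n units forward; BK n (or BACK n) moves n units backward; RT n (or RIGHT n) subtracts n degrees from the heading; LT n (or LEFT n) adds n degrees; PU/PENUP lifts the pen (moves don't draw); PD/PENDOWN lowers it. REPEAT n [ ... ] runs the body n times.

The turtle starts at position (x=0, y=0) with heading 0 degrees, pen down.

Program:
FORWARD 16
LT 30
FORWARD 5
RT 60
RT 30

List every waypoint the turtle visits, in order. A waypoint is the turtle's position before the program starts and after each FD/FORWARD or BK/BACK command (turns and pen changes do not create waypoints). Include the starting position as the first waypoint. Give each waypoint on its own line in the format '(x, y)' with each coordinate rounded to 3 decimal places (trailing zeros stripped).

Executing turtle program step by step:
Start: pos=(0,0), heading=0, pen down
FD 16: (0,0) -> (16,0) [heading=0, draw]
LT 30: heading 0 -> 30
FD 5: (16,0) -> (20.33,2.5) [heading=30, draw]
RT 60: heading 30 -> 330
RT 30: heading 330 -> 300
Final: pos=(20.33,2.5), heading=300, 2 segment(s) drawn
Waypoints (3 total):
(0, 0)
(16, 0)
(20.33, 2.5)

Answer: (0, 0)
(16, 0)
(20.33, 2.5)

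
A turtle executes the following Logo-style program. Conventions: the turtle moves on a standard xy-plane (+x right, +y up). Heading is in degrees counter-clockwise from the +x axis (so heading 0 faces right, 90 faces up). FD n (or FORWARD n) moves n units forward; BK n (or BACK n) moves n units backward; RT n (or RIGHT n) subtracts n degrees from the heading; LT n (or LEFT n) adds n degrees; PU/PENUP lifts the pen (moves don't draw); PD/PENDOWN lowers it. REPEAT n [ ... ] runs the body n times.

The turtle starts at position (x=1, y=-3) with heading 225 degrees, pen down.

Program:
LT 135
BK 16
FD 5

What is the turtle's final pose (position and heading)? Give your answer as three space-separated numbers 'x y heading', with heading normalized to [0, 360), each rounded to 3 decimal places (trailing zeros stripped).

Answer: -10 -3 0

Derivation:
Executing turtle program step by step:
Start: pos=(1,-3), heading=225, pen down
LT 135: heading 225 -> 0
BK 16: (1,-3) -> (-15,-3) [heading=0, draw]
FD 5: (-15,-3) -> (-10,-3) [heading=0, draw]
Final: pos=(-10,-3), heading=0, 2 segment(s) drawn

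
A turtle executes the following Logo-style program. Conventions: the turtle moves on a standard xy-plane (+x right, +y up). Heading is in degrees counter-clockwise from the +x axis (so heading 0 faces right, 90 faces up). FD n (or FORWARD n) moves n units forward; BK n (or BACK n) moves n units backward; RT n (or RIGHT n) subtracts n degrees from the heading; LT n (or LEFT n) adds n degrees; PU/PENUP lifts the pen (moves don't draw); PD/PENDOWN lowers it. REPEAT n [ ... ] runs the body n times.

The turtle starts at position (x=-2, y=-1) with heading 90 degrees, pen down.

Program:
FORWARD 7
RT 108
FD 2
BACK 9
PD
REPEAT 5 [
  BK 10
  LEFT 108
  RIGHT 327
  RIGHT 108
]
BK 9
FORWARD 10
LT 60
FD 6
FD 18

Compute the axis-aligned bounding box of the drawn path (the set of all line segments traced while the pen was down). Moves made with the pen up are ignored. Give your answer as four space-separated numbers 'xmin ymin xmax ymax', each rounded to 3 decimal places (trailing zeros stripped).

Answer: -54.238 -28.13 -0.098 11.253

Derivation:
Executing turtle program step by step:
Start: pos=(-2,-1), heading=90, pen down
FD 7: (-2,-1) -> (-2,6) [heading=90, draw]
RT 108: heading 90 -> 342
FD 2: (-2,6) -> (-0.098,5.382) [heading=342, draw]
BK 9: (-0.098,5.382) -> (-8.657,8.163) [heading=342, draw]
PD: pen down
REPEAT 5 [
  -- iteration 1/5 --
  BK 10: (-8.657,8.163) -> (-18.168,11.253) [heading=342, draw]
  LT 108: heading 342 -> 90
  RT 327: heading 90 -> 123
  RT 108: heading 123 -> 15
  -- iteration 2/5 --
  BK 10: (-18.168,11.253) -> (-27.827,8.665) [heading=15, draw]
  LT 108: heading 15 -> 123
  RT 327: heading 123 -> 156
  RT 108: heading 156 -> 48
  -- iteration 3/5 --
  BK 10: (-27.827,8.665) -> (-34.519,1.234) [heading=48, draw]
  LT 108: heading 48 -> 156
  RT 327: heading 156 -> 189
  RT 108: heading 189 -> 81
  -- iteration 4/5 --
  BK 10: (-34.519,1.234) -> (-36.083,-8.643) [heading=81, draw]
  LT 108: heading 81 -> 189
  RT 327: heading 189 -> 222
  RT 108: heading 222 -> 114
  -- iteration 5/5 --
  BK 10: (-36.083,-8.643) -> (-32.016,-17.779) [heading=114, draw]
  LT 108: heading 114 -> 222
  RT 327: heading 222 -> 255
  RT 108: heading 255 -> 147
]
BK 9: (-32.016,-17.779) -> (-24.467,-22.68) [heading=147, draw]
FD 10: (-24.467,-22.68) -> (-32.854,-17.234) [heading=147, draw]
LT 60: heading 147 -> 207
FD 6: (-32.854,-17.234) -> (-38.2,-19.958) [heading=207, draw]
FD 18: (-38.2,-19.958) -> (-54.238,-28.13) [heading=207, draw]
Final: pos=(-54.238,-28.13), heading=207, 12 segment(s) drawn

Segment endpoints: x in {-54.238, -38.2, -36.083, -34.519, -32.854, -32.016, -27.827, -24.467, -18.168, -8.657, -2, -2, -0.098}, y in {-28.13, -22.68, -19.958, -17.779, -17.234, -8.643, -1, 1.234, 5.382, 6, 8.163, 8.665, 11.253}
xmin=-54.238, ymin=-28.13, xmax=-0.098, ymax=11.253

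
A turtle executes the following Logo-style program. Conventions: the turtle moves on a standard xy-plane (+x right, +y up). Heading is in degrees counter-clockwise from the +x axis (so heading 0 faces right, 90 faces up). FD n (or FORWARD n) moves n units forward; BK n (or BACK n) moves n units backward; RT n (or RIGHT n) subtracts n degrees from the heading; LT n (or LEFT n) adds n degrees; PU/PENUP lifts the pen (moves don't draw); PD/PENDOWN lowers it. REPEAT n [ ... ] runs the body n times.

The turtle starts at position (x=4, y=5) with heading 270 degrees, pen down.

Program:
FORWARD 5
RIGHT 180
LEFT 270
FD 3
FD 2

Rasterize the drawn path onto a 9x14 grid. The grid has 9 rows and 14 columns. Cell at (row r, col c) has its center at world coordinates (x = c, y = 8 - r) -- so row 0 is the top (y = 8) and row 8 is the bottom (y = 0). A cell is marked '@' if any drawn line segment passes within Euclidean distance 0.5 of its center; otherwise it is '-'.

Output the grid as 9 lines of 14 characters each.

Answer: --------------
--------------
--------------
----@---------
----@---------
----@---------
----@---------
----@---------
----@@@@@@----

Derivation:
Segment 0: (4,5) -> (4,0)
Segment 1: (4,0) -> (7,-0)
Segment 2: (7,-0) -> (9,-0)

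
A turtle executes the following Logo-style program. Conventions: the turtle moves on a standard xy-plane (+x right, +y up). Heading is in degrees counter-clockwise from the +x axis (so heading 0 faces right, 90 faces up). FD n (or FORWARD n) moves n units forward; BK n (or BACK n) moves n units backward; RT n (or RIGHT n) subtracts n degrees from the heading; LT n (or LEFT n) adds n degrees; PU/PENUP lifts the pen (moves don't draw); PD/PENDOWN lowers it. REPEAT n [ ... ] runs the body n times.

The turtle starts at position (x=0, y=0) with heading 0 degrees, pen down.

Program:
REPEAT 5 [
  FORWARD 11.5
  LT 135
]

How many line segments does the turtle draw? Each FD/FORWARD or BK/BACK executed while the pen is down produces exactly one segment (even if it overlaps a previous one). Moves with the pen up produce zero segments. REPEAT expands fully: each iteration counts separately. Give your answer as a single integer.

Executing turtle program step by step:
Start: pos=(0,0), heading=0, pen down
REPEAT 5 [
  -- iteration 1/5 --
  FD 11.5: (0,0) -> (11.5,0) [heading=0, draw]
  LT 135: heading 0 -> 135
  -- iteration 2/5 --
  FD 11.5: (11.5,0) -> (3.368,8.132) [heading=135, draw]
  LT 135: heading 135 -> 270
  -- iteration 3/5 --
  FD 11.5: (3.368,8.132) -> (3.368,-3.368) [heading=270, draw]
  LT 135: heading 270 -> 45
  -- iteration 4/5 --
  FD 11.5: (3.368,-3.368) -> (11.5,4.763) [heading=45, draw]
  LT 135: heading 45 -> 180
  -- iteration 5/5 --
  FD 11.5: (11.5,4.763) -> (0,4.763) [heading=180, draw]
  LT 135: heading 180 -> 315
]
Final: pos=(0,4.763), heading=315, 5 segment(s) drawn
Segments drawn: 5

Answer: 5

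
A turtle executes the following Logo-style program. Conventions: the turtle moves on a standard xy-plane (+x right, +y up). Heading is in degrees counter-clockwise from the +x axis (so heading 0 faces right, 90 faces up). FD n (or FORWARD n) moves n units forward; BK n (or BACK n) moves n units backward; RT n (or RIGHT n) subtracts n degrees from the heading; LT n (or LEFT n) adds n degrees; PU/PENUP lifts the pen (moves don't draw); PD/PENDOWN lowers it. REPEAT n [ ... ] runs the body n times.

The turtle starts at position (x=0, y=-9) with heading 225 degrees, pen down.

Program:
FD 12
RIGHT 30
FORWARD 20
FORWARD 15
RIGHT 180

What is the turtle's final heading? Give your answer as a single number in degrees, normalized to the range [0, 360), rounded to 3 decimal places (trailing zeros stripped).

Answer: 15

Derivation:
Executing turtle program step by step:
Start: pos=(0,-9), heading=225, pen down
FD 12: (0,-9) -> (-8.485,-17.485) [heading=225, draw]
RT 30: heading 225 -> 195
FD 20: (-8.485,-17.485) -> (-27.804,-22.662) [heading=195, draw]
FD 15: (-27.804,-22.662) -> (-42.293,-26.544) [heading=195, draw]
RT 180: heading 195 -> 15
Final: pos=(-42.293,-26.544), heading=15, 3 segment(s) drawn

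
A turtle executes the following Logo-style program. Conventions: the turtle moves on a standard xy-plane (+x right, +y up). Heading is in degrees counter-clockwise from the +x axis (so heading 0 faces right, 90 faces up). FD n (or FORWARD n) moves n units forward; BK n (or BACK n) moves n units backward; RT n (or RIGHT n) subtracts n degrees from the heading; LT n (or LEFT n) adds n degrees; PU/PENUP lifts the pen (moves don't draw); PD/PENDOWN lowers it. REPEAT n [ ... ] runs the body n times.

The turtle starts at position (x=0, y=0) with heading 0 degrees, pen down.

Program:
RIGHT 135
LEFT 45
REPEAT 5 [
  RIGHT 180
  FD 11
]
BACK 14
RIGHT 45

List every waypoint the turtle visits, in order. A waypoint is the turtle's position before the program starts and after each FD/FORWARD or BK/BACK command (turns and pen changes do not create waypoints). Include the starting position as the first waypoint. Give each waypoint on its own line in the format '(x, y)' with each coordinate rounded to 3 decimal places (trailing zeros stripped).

Executing turtle program step by step:
Start: pos=(0,0), heading=0, pen down
RT 135: heading 0 -> 225
LT 45: heading 225 -> 270
REPEAT 5 [
  -- iteration 1/5 --
  RT 180: heading 270 -> 90
  FD 11: (0,0) -> (0,11) [heading=90, draw]
  -- iteration 2/5 --
  RT 180: heading 90 -> 270
  FD 11: (0,11) -> (0,0) [heading=270, draw]
  -- iteration 3/5 --
  RT 180: heading 270 -> 90
  FD 11: (0,0) -> (0,11) [heading=90, draw]
  -- iteration 4/5 --
  RT 180: heading 90 -> 270
  FD 11: (0,11) -> (0,0) [heading=270, draw]
  -- iteration 5/5 --
  RT 180: heading 270 -> 90
  FD 11: (0,0) -> (0,11) [heading=90, draw]
]
BK 14: (0,11) -> (0,-3) [heading=90, draw]
RT 45: heading 90 -> 45
Final: pos=(0,-3), heading=45, 6 segment(s) drawn
Waypoints (7 total):
(0, 0)
(0, 11)
(0, 0)
(0, 11)
(0, 0)
(0, 11)
(0, -3)

Answer: (0, 0)
(0, 11)
(0, 0)
(0, 11)
(0, 0)
(0, 11)
(0, -3)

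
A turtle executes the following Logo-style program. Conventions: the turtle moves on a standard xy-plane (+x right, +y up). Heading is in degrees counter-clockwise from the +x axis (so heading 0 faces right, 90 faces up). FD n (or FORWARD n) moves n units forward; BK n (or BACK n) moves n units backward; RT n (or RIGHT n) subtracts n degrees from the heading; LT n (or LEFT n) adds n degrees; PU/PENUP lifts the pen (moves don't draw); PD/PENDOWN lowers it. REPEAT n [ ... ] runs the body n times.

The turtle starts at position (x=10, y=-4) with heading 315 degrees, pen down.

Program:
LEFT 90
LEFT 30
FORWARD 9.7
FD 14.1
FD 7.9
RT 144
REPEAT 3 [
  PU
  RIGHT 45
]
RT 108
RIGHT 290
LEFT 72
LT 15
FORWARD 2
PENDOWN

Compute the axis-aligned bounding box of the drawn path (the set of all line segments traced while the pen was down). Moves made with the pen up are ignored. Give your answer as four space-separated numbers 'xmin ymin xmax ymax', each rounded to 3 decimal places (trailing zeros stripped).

Executing turtle program step by step:
Start: pos=(10,-4), heading=315, pen down
LT 90: heading 315 -> 45
LT 30: heading 45 -> 75
FD 9.7: (10,-4) -> (12.511,5.369) [heading=75, draw]
FD 14.1: (12.511,5.369) -> (16.16,18.989) [heading=75, draw]
FD 7.9: (16.16,18.989) -> (18.205,26.62) [heading=75, draw]
RT 144: heading 75 -> 291
REPEAT 3 [
  -- iteration 1/3 --
  PU: pen up
  RT 45: heading 291 -> 246
  -- iteration 2/3 --
  PU: pen up
  RT 45: heading 246 -> 201
  -- iteration 3/3 --
  PU: pen up
  RT 45: heading 201 -> 156
]
RT 108: heading 156 -> 48
RT 290: heading 48 -> 118
LT 72: heading 118 -> 190
LT 15: heading 190 -> 205
FD 2: (18.205,26.62) -> (16.392,25.775) [heading=205, move]
PD: pen down
Final: pos=(16.392,25.775), heading=205, 3 segment(s) drawn

Segment endpoints: x in {10, 12.511, 16.16, 18.205}, y in {-4, 5.369, 18.989, 26.62}
xmin=10, ymin=-4, xmax=18.205, ymax=26.62

Answer: 10 -4 18.205 26.62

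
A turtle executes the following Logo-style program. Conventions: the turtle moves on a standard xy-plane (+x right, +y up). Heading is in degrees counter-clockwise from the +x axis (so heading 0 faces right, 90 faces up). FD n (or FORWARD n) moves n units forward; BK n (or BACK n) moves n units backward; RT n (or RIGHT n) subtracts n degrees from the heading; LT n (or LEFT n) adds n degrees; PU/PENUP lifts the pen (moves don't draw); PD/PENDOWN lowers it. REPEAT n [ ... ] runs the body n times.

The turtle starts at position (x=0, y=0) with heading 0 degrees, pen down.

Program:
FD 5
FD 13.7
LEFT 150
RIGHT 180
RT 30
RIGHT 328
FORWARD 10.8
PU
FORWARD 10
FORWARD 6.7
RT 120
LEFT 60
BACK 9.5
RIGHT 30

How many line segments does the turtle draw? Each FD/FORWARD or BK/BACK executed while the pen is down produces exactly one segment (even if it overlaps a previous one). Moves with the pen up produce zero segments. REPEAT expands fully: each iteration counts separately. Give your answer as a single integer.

Answer: 3

Derivation:
Executing turtle program step by step:
Start: pos=(0,0), heading=0, pen down
FD 5: (0,0) -> (5,0) [heading=0, draw]
FD 13.7: (5,0) -> (18.7,0) [heading=0, draw]
LT 150: heading 0 -> 150
RT 180: heading 150 -> 330
RT 30: heading 330 -> 300
RT 328: heading 300 -> 332
FD 10.8: (18.7,0) -> (28.236,-5.07) [heading=332, draw]
PU: pen up
FD 10: (28.236,-5.07) -> (37.065,-9.765) [heading=332, move]
FD 6.7: (37.065,-9.765) -> (42.981,-12.91) [heading=332, move]
RT 120: heading 332 -> 212
LT 60: heading 212 -> 272
BK 9.5: (42.981,-12.91) -> (42.65,-3.416) [heading=272, move]
RT 30: heading 272 -> 242
Final: pos=(42.65,-3.416), heading=242, 3 segment(s) drawn
Segments drawn: 3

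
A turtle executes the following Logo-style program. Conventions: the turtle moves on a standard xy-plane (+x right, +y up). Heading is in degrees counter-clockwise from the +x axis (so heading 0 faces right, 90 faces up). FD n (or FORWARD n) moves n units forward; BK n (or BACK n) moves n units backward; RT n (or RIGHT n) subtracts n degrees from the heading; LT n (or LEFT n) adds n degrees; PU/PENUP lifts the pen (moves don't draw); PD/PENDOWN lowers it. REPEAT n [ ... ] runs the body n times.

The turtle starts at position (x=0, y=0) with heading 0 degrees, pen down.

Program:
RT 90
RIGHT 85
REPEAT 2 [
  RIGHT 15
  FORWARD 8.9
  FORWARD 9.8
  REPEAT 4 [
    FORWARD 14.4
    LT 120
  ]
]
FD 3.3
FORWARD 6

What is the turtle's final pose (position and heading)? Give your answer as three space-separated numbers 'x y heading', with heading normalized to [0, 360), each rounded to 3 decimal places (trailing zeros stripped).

Executing turtle program step by step:
Start: pos=(0,0), heading=0, pen down
RT 90: heading 0 -> 270
RT 85: heading 270 -> 185
REPEAT 2 [
  -- iteration 1/2 --
  RT 15: heading 185 -> 170
  FD 8.9: (0,0) -> (-8.765,1.545) [heading=170, draw]
  FD 9.8: (-8.765,1.545) -> (-18.416,3.247) [heading=170, draw]
  REPEAT 4 [
    -- iteration 1/4 --
    FD 14.4: (-18.416,3.247) -> (-32.597,5.748) [heading=170, draw]
    LT 120: heading 170 -> 290
    -- iteration 2/4 --
    FD 14.4: (-32.597,5.748) -> (-27.672,-7.784) [heading=290, draw]
    LT 120: heading 290 -> 50
    -- iteration 3/4 --
    FD 14.4: (-27.672,-7.784) -> (-18.416,3.247) [heading=50, draw]
    LT 120: heading 50 -> 170
    -- iteration 4/4 --
    FD 14.4: (-18.416,3.247) -> (-32.597,5.748) [heading=170, draw]
    LT 120: heading 170 -> 290
  ]
  -- iteration 2/2 --
  RT 15: heading 290 -> 275
  FD 8.9: (-32.597,5.748) -> (-31.821,-3.118) [heading=275, draw]
  FD 9.8: (-31.821,-3.118) -> (-30.967,-12.881) [heading=275, draw]
  REPEAT 4 [
    -- iteration 1/4 --
    FD 14.4: (-30.967,-12.881) -> (-29.712,-27.226) [heading=275, draw]
    LT 120: heading 275 -> 35
    -- iteration 2/4 --
    FD 14.4: (-29.712,-27.226) -> (-17.916,-18.967) [heading=35, draw]
    LT 120: heading 35 -> 155
    -- iteration 3/4 --
    FD 14.4: (-17.916,-18.967) -> (-30.967,-12.881) [heading=155, draw]
    LT 120: heading 155 -> 275
    -- iteration 4/4 --
    FD 14.4: (-30.967,-12.881) -> (-29.712,-27.226) [heading=275, draw]
    LT 120: heading 275 -> 35
  ]
]
FD 3.3: (-29.712,-27.226) -> (-27.009,-25.333) [heading=35, draw]
FD 6: (-27.009,-25.333) -> (-22.094,-21.892) [heading=35, draw]
Final: pos=(-22.094,-21.892), heading=35, 14 segment(s) drawn

Answer: -22.094 -21.892 35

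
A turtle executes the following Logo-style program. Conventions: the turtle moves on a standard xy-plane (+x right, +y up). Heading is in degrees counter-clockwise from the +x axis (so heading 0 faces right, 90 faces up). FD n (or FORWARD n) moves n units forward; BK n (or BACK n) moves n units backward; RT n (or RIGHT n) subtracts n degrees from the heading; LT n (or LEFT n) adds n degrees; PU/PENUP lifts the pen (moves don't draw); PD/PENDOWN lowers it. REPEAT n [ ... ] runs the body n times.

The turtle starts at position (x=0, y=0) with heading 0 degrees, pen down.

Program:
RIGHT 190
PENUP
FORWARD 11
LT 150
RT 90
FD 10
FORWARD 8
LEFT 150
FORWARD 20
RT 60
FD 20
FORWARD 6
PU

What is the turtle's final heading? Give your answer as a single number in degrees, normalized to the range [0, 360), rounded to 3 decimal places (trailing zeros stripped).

Answer: 320

Derivation:
Executing turtle program step by step:
Start: pos=(0,0), heading=0, pen down
RT 190: heading 0 -> 170
PU: pen up
FD 11: (0,0) -> (-10.833,1.91) [heading=170, move]
LT 150: heading 170 -> 320
RT 90: heading 320 -> 230
FD 10: (-10.833,1.91) -> (-17.261,-5.75) [heading=230, move]
FD 8: (-17.261,-5.75) -> (-22.403,-11.879) [heading=230, move]
LT 150: heading 230 -> 20
FD 20: (-22.403,-11.879) -> (-3.609,-5.038) [heading=20, move]
RT 60: heading 20 -> 320
FD 20: (-3.609,-5.038) -> (11.712,-17.894) [heading=320, move]
FD 6: (11.712,-17.894) -> (16.308,-21.751) [heading=320, move]
PU: pen up
Final: pos=(16.308,-21.751), heading=320, 0 segment(s) drawn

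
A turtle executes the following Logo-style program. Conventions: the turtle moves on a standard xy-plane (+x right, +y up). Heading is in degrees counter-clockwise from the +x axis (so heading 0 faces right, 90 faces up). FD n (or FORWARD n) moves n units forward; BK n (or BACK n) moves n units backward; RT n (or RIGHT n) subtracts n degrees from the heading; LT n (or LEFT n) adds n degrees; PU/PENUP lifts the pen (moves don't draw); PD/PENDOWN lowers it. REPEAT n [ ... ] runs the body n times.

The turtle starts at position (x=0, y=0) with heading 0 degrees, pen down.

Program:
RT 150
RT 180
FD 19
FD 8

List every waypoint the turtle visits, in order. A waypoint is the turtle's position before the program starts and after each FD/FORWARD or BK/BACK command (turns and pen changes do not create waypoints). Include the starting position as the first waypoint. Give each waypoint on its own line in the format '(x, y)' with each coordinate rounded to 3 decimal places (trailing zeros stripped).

Answer: (0, 0)
(16.454, 9.5)
(23.383, 13.5)

Derivation:
Executing turtle program step by step:
Start: pos=(0,0), heading=0, pen down
RT 150: heading 0 -> 210
RT 180: heading 210 -> 30
FD 19: (0,0) -> (16.454,9.5) [heading=30, draw]
FD 8: (16.454,9.5) -> (23.383,13.5) [heading=30, draw]
Final: pos=(23.383,13.5), heading=30, 2 segment(s) drawn
Waypoints (3 total):
(0, 0)
(16.454, 9.5)
(23.383, 13.5)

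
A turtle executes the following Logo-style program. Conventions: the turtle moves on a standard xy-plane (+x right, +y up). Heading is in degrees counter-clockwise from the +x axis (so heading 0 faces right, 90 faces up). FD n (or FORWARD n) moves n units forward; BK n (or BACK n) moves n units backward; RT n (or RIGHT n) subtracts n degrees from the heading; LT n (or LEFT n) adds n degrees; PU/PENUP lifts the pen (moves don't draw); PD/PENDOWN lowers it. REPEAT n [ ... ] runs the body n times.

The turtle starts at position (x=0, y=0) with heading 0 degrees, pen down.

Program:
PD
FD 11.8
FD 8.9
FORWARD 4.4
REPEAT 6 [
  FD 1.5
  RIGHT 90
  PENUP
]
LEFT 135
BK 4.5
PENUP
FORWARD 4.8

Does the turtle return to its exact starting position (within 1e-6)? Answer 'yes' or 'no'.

Answer: no

Derivation:
Executing turtle program step by step:
Start: pos=(0,0), heading=0, pen down
PD: pen down
FD 11.8: (0,0) -> (11.8,0) [heading=0, draw]
FD 8.9: (11.8,0) -> (20.7,0) [heading=0, draw]
FD 4.4: (20.7,0) -> (25.1,0) [heading=0, draw]
REPEAT 6 [
  -- iteration 1/6 --
  FD 1.5: (25.1,0) -> (26.6,0) [heading=0, draw]
  RT 90: heading 0 -> 270
  PU: pen up
  -- iteration 2/6 --
  FD 1.5: (26.6,0) -> (26.6,-1.5) [heading=270, move]
  RT 90: heading 270 -> 180
  PU: pen up
  -- iteration 3/6 --
  FD 1.5: (26.6,-1.5) -> (25.1,-1.5) [heading=180, move]
  RT 90: heading 180 -> 90
  PU: pen up
  -- iteration 4/6 --
  FD 1.5: (25.1,-1.5) -> (25.1,0) [heading=90, move]
  RT 90: heading 90 -> 0
  PU: pen up
  -- iteration 5/6 --
  FD 1.5: (25.1,0) -> (26.6,0) [heading=0, move]
  RT 90: heading 0 -> 270
  PU: pen up
  -- iteration 6/6 --
  FD 1.5: (26.6,0) -> (26.6,-1.5) [heading=270, move]
  RT 90: heading 270 -> 180
  PU: pen up
]
LT 135: heading 180 -> 315
BK 4.5: (26.6,-1.5) -> (23.418,1.682) [heading=315, move]
PU: pen up
FD 4.8: (23.418,1.682) -> (26.812,-1.712) [heading=315, move]
Final: pos=(26.812,-1.712), heading=315, 4 segment(s) drawn

Start position: (0, 0)
Final position: (26.812, -1.712)
Distance = 26.867; >= 1e-6 -> NOT closed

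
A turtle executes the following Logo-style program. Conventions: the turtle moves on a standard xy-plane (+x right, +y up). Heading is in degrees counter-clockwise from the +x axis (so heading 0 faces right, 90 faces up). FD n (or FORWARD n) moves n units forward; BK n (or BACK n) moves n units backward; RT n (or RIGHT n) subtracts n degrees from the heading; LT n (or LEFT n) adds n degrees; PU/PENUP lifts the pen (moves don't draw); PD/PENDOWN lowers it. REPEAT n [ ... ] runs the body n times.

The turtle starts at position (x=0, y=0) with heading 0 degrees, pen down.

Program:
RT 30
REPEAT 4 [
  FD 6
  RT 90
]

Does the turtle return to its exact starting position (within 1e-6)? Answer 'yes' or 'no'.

Answer: yes

Derivation:
Executing turtle program step by step:
Start: pos=(0,0), heading=0, pen down
RT 30: heading 0 -> 330
REPEAT 4 [
  -- iteration 1/4 --
  FD 6: (0,0) -> (5.196,-3) [heading=330, draw]
  RT 90: heading 330 -> 240
  -- iteration 2/4 --
  FD 6: (5.196,-3) -> (2.196,-8.196) [heading=240, draw]
  RT 90: heading 240 -> 150
  -- iteration 3/4 --
  FD 6: (2.196,-8.196) -> (-3,-5.196) [heading=150, draw]
  RT 90: heading 150 -> 60
  -- iteration 4/4 --
  FD 6: (-3,-5.196) -> (0,0) [heading=60, draw]
  RT 90: heading 60 -> 330
]
Final: pos=(0,0), heading=330, 4 segment(s) drawn

Start position: (0, 0)
Final position: (0, 0)
Distance = 0; < 1e-6 -> CLOSED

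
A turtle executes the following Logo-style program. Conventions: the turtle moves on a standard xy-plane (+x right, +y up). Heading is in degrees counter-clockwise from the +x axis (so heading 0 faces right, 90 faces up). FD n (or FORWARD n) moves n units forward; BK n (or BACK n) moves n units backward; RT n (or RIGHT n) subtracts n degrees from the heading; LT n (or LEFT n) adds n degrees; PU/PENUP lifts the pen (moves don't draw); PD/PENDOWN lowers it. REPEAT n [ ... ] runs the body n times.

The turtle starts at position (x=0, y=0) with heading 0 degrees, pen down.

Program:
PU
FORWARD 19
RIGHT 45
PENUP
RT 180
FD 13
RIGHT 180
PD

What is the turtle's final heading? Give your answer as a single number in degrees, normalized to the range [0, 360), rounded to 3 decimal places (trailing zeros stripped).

Executing turtle program step by step:
Start: pos=(0,0), heading=0, pen down
PU: pen up
FD 19: (0,0) -> (19,0) [heading=0, move]
RT 45: heading 0 -> 315
PU: pen up
RT 180: heading 315 -> 135
FD 13: (19,0) -> (9.808,9.192) [heading=135, move]
RT 180: heading 135 -> 315
PD: pen down
Final: pos=(9.808,9.192), heading=315, 0 segment(s) drawn

Answer: 315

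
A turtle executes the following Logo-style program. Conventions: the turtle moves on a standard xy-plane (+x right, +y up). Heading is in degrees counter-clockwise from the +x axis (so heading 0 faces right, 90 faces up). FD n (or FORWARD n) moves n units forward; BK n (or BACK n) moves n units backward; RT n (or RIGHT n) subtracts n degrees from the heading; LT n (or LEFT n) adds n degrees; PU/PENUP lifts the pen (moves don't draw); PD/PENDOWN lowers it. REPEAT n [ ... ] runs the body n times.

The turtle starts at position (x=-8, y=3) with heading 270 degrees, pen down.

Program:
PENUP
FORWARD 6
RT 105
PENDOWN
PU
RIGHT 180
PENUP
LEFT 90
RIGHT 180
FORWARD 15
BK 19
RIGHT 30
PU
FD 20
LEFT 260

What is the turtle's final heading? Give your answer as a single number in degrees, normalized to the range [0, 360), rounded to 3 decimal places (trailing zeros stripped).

Answer: 125

Derivation:
Executing turtle program step by step:
Start: pos=(-8,3), heading=270, pen down
PU: pen up
FD 6: (-8,3) -> (-8,-3) [heading=270, move]
RT 105: heading 270 -> 165
PD: pen down
PU: pen up
RT 180: heading 165 -> 345
PU: pen up
LT 90: heading 345 -> 75
RT 180: heading 75 -> 255
FD 15: (-8,-3) -> (-11.882,-17.489) [heading=255, move]
BK 19: (-11.882,-17.489) -> (-6.965,0.864) [heading=255, move]
RT 30: heading 255 -> 225
PU: pen up
FD 20: (-6.965,0.864) -> (-21.107,-13.278) [heading=225, move]
LT 260: heading 225 -> 125
Final: pos=(-21.107,-13.278), heading=125, 0 segment(s) drawn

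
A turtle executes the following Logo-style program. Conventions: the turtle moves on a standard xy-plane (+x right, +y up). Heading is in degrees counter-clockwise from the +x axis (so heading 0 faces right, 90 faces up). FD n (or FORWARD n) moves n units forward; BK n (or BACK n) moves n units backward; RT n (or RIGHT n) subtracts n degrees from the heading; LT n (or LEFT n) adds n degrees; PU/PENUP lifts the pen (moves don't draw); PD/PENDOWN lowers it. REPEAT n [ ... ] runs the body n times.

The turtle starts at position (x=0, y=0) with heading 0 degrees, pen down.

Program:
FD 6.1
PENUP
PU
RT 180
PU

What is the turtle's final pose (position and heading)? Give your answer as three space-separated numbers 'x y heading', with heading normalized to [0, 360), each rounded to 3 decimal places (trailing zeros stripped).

Executing turtle program step by step:
Start: pos=(0,0), heading=0, pen down
FD 6.1: (0,0) -> (6.1,0) [heading=0, draw]
PU: pen up
PU: pen up
RT 180: heading 0 -> 180
PU: pen up
Final: pos=(6.1,0), heading=180, 1 segment(s) drawn

Answer: 6.1 0 180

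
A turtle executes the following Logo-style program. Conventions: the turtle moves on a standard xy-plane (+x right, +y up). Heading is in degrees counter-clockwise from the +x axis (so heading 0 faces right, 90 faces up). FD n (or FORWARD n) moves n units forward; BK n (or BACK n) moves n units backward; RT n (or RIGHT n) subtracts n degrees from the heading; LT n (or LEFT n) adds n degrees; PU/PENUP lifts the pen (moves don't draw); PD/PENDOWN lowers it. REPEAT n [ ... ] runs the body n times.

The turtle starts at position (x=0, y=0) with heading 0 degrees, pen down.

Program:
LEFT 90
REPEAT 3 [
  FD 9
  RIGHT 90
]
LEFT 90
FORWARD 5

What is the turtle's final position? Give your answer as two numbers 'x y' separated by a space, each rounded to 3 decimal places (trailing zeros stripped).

Executing turtle program step by step:
Start: pos=(0,0), heading=0, pen down
LT 90: heading 0 -> 90
REPEAT 3 [
  -- iteration 1/3 --
  FD 9: (0,0) -> (0,9) [heading=90, draw]
  RT 90: heading 90 -> 0
  -- iteration 2/3 --
  FD 9: (0,9) -> (9,9) [heading=0, draw]
  RT 90: heading 0 -> 270
  -- iteration 3/3 --
  FD 9: (9,9) -> (9,0) [heading=270, draw]
  RT 90: heading 270 -> 180
]
LT 90: heading 180 -> 270
FD 5: (9,0) -> (9,-5) [heading=270, draw]
Final: pos=(9,-5), heading=270, 4 segment(s) drawn

Answer: 9 -5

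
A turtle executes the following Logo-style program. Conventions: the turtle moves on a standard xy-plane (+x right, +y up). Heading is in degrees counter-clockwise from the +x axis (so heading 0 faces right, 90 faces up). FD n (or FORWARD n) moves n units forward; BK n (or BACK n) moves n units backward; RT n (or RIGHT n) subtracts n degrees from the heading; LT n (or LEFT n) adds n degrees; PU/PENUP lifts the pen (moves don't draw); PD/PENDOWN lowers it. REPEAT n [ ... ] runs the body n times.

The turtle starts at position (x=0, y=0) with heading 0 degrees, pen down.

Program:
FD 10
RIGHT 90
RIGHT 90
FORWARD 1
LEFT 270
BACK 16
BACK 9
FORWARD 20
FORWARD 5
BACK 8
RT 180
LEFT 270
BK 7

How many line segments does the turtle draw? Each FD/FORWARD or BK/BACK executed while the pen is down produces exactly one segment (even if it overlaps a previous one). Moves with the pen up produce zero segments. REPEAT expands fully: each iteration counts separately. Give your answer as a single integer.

Executing turtle program step by step:
Start: pos=(0,0), heading=0, pen down
FD 10: (0,0) -> (10,0) [heading=0, draw]
RT 90: heading 0 -> 270
RT 90: heading 270 -> 180
FD 1: (10,0) -> (9,0) [heading=180, draw]
LT 270: heading 180 -> 90
BK 16: (9,0) -> (9,-16) [heading=90, draw]
BK 9: (9,-16) -> (9,-25) [heading=90, draw]
FD 20: (9,-25) -> (9,-5) [heading=90, draw]
FD 5: (9,-5) -> (9,0) [heading=90, draw]
BK 8: (9,0) -> (9,-8) [heading=90, draw]
RT 180: heading 90 -> 270
LT 270: heading 270 -> 180
BK 7: (9,-8) -> (16,-8) [heading=180, draw]
Final: pos=(16,-8), heading=180, 8 segment(s) drawn
Segments drawn: 8

Answer: 8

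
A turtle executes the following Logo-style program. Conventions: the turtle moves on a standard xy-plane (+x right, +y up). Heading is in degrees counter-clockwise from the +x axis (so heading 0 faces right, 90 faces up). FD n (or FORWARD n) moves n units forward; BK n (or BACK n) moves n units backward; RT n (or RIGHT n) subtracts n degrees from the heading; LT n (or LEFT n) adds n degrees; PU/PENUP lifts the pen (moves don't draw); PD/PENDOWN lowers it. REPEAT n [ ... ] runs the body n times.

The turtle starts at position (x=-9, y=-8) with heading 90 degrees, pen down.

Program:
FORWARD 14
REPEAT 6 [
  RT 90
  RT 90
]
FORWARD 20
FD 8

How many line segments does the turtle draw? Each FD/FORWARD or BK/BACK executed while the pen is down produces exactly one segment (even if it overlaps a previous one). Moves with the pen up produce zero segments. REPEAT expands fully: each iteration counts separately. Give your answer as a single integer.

Executing turtle program step by step:
Start: pos=(-9,-8), heading=90, pen down
FD 14: (-9,-8) -> (-9,6) [heading=90, draw]
REPEAT 6 [
  -- iteration 1/6 --
  RT 90: heading 90 -> 0
  RT 90: heading 0 -> 270
  -- iteration 2/6 --
  RT 90: heading 270 -> 180
  RT 90: heading 180 -> 90
  -- iteration 3/6 --
  RT 90: heading 90 -> 0
  RT 90: heading 0 -> 270
  -- iteration 4/6 --
  RT 90: heading 270 -> 180
  RT 90: heading 180 -> 90
  -- iteration 5/6 --
  RT 90: heading 90 -> 0
  RT 90: heading 0 -> 270
  -- iteration 6/6 --
  RT 90: heading 270 -> 180
  RT 90: heading 180 -> 90
]
FD 20: (-9,6) -> (-9,26) [heading=90, draw]
FD 8: (-9,26) -> (-9,34) [heading=90, draw]
Final: pos=(-9,34), heading=90, 3 segment(s) drawn
Segments drawn: 3

Answer: 3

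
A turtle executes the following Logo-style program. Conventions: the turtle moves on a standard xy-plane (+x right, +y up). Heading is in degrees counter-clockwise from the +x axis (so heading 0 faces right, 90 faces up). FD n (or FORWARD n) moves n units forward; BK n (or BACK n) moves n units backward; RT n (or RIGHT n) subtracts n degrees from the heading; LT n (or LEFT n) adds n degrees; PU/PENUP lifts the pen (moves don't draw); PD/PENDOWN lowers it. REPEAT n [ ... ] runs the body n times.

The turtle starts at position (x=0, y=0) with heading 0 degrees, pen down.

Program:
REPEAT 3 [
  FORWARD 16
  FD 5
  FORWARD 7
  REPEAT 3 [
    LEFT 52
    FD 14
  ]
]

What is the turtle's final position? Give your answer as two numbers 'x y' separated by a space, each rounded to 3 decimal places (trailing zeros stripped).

Answer: 25.643 16.025

Derivation:
Executing turtle program step by step:
Start: pos=(0,0), heading=0, pen down
REPEAT 3 [
  -- iteration 1/3 --
  FD 16: (0,0) -> (16,0) [heading=0, draw]
  FD 5: (16,0) -> (21,0) [heading=0, draw]
  FD 7: (21,0) -> (28,0) [heading=0, draw]
  REPEAT 3 [
    -- iteration 1/3 --
    LT 52: heading 0 -> 52
    FD 14: (28,0) -> (36.619,11.032) [heading=52, draw]
    -- iteration 2/3 --
    LT 52: heading 52 -> 104
    FD 14: (36.619,11.032) -> (33.232,24.616) [heading=104, draw]
    -- iteration 3/3 --
    LT 52: heading 104 -> 156
    FD 14: (33.232,24.616) -> (20.443,30.311) [heading=156, draw]
  ]
  -- iteration 2/3 --
  FD 16: (20.443,30.311) -> (5.826,36.818) [heading=156, draw]
  FD 5: (5.826,36.818) -> (1.258,38.852) [heading=156, draw]
  FD 7: (1.258,38.852) -> (-5.137,41.699) [heading=156, draw]
  REPEAT 3 [
    -- iteration 1/3 --
    LT 52: heading 156 -> 208
    FD 14: (-5.137,41.699) -> (-17.498,35.127) [heading=208, draw]
    -- iteration 2/3 --
    LT 52: heading 208 -> 260
    FD 14: (-17.498,35.127) -> (-19.929,21.339) [heading=260, draw]
    -- iteration 3/3 --
    LT 52: heading 260 -> 312
    FD 14: (-19.929,21.339) -> (-10.561,10.935) [heading=312, draw]
  ]
  -- iteration 3/3 --
  FD 16: (-10.561,10.935) -> (0.145,-0.955) [heading=312, draw]
  FD 5: (0.145,-0.955) -> (3.491,-4.671) [heading=312, draw]
  FD 7: (3.491,-4.671) -> (8.175,-9.873) [heading=312, draw]
  REPEAT 3 [
    -- iteration 1/3 --
    LT 52: heading 312 -> 4
    FD 14: (8.175,-9.873) -> (22.14,-8.896) [heading=4, draw]
    -- iteration 2/3 --
    LT 52: heading 4 -> 56
    FD 14: (22.14,-8.896) -> (29.969,2.71) [heading=56, draw]
    -- iteration 3/3 --
    LT 52: heading 56 -> 108
    FD 14: (29.969,2.71) -> (25.643,16.025) [heading=108, draw]
  ]
]
Final: pos=(25.643,16.025), heading=108, 18 segment(s) drawn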